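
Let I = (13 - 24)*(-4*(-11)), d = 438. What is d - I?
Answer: 922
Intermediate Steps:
I = -484 (I = -11*44 = -484)
d - I = 438 - 1*(-484) = 438 + 484 = 922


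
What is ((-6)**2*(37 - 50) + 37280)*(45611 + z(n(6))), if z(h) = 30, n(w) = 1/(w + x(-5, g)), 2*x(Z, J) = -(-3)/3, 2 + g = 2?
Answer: 1680136492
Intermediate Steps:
g = 0 (g = -2 + 2 = 0)
x(Z, J) = 1/2 (x(Z, J) = (-(-3)/3)/2 = (-1*(-1))/2 = (1/2)*1 = 1/2)
n(w) = 1/(1/2 + w) (n(w) = 1/(w + 1/2) = 1/(1/2 + w))
((-6)**2*(37 - 50) + 37280)*(45611 + z(n(6))) = ((-6)**2*(37 - 50) + 37280)*(45611 + 30) = (36*(-13) + 37280)*45641 = (-468 + 37280)*45641 = 36812*45641 = 1680136492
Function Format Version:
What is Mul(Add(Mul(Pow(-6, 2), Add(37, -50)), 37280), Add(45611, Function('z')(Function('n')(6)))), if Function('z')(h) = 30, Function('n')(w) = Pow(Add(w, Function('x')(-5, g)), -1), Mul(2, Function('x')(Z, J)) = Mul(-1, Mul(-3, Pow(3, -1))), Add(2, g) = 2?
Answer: 1680136492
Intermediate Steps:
g = 0 (g = Add(-2, 2) = 0)
Function('x')(Z, J) = Rational(1, 2) (Function('x')(Z, J) = Mul(Rational(1, 2), Mul(-1, Mul(-3, Pow(3, -1)))) = Mul(Rational(1, 2), Mul(-1, Mul(-3, Rational(1, 3)))) = Mul(Rational(1, 2), Mul(-1, -1)) = Mul(Rational(1, 2), 1) = Rational(1, 2))
Function('n')(w) = Pow(Add(Rational(1, 2), w), -1) (Function('n')(w) = Pow(Add(w, Rational(1, 2)), -1) = Pow(Add(Rational(1, 2), w), -1))
Mul(Add(Mul(Pow(-6, 2), Add(37, -50)), 37280), Add(45611, Function('z')(Function('n')(6)))) = Mul(Add(Mul(Pow(-6, 2), Add(37, -50)), 37280), Add(45611, 30)) = Mul(Add(Mul(36, -13), 37280), 45641) = Mul(Add(-468, 37280), 45641) = Mul(36812, 45641) = 1680136492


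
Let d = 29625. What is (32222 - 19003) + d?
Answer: 42844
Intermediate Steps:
(32222 - 19003) + d = (32222 - 19003) + 29625 = 13219 + 29625 = 42844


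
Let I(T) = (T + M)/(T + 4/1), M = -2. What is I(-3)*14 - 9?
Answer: -79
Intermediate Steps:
I(T) = (-2 + T)/(4 + T) (I(T) = (T - 2)/(T + 4/1) = (-2 + T)/(T + 4*1) = (-2 + T)/(T + 4) = (-2 + T)/(4 + T))
I(-3)*14 - 9 = ((-2 - 3)/(4 - 3))*14 - 9 = (-5/1)*14 - 9 = (1*(-5))*14 - 9 = -5*14 - 9 = -70 - 9 = -79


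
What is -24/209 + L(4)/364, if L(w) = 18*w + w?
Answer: 1787/19019 ≈ 0.093959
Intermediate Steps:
L(w) = 19*w
-24/209 + L(4)/364 = -24/209 + (19*4)/364 = -24*1/209 + 76*(1/364) = -24/209 + 19/91 = 1787/19019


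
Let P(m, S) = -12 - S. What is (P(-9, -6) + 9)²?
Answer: 9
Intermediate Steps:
(P(-9, -6) + 9)² = ((-12 - 1*(-6)) + 9)² = ((-12 + 6) + 9)² = (-6 + 9)² = 3² = 9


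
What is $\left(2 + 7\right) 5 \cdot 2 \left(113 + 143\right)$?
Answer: $23040$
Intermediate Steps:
$\left(2 + 7\right) 5 \cdot 2 \left(113 + 143\right) = 9 \cdot 10 \cdot 256 = 90 \cdot 256 = 23040$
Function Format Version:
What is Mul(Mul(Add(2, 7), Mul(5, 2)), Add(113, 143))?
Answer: 23040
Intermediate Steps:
Mul(Mul(Add(2, 7), Mul(5, 2)), Add(113, 143)) = Mul(Mul(9, 10), 256) = Mul(90, 256) = 23040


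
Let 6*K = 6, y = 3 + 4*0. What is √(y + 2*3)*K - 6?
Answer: -3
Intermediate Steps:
y = 3 (y = 3 + 0 = 3)
K = 1 (K = (⅙)*6 = 1)
√(y + 2*3)*K - 6 = √(3 + 2*3)*1 - 6 = √(3 + 6)*1 - 6 = √9*1 - 6 = 3*1 - 6 = 3 - 6 = -3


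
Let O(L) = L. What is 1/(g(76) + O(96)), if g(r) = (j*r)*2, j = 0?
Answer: 1/96 ≈ 0.010417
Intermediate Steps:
g(r) = 0 (g(r) = (0*r)*2 = 0*2 = 0)
1/(g(76) + O(96)) = 1/(0 + 96) = 1/96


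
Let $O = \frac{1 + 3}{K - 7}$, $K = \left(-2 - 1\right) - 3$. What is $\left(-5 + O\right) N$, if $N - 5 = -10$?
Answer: $\frac{345}{13} \approx 26.538$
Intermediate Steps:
$N = -5$ ($N = 5 - 10 = -5$)
$K = -6$ ($K = -3 - 3 = -6$)
$O = - \frac{4}{13}$ ($O = \frac{1 + 3}{-6 - 7} = \frac{4}{-13} = 4 \left(- \frac{1}{13}\right) = - \frac{4}{13} \approx -0.30769$)
$\left(-5 + O\right) N = \left(-5 - \frac{4}{13}\right) \left(-5\right) = \left(- \frac{69}{13}\right) \left(-5\right) = \frac{345}{13}$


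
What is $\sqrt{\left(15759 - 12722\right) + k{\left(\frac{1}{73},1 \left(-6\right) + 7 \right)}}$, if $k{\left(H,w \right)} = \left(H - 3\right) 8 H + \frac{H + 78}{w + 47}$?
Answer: $\frac{\sqrt{2331516981}}{876} \approx 55.121$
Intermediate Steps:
$k{\left(H,w \right)} = H \left(-24 + 8 H\right) + \frac{78 + H}{47 + w}$ ($k{\left(H,w \right)} = \left(-3 + H\right) 8 H + \frac{78 + H}{47 + w} = \left(-24 + 8 H\right) H + \frac{78 + H}{47 + w} = H \left(-24 + 8 H\right) + \frac{78 + H}{47 + w}$)
$\sqrt{\left(15759 - 12722\right) + k{\left(\frac{1}{73},1 \left(-6\right) + 7 \right)}} = \sqrt{\left(15759 - 12722\right) + \frac{78 - \frac{1127}{73} + 376 \left(\frac{1}{73}\right)^{2} - \frac{24 \left(1 \left(-6\right) + 7\right)}{73} + 8 \left(1 \left(-6\right) + 7\right) \left(\frac{1}{73}\right)^{2}}{47 + \left(1 \left(-6\right) + 7\right)}} = \sqrt{\left(15759 - 12722\right) + \frac{78 - \frac{1127}{73} + \frac{376}{5329} - \frac{24 \left(-6 + 7\right)}{73} + \frac{8 \left(-6 + 7\right)}{5329}}{47 + \left(-6 + 7\right)}} = \sqrt{3037 + \frac{78 - \frac{1127}{73} + 376 \cdot \frac{1}{5329} - \frac{24}{73} \cdot 1 + 8 \cdot 1 \cdot \frac{1}{5329}}{47 + 1}} = \sqrt{3037 + \frac{78 - \frac{1127}{73} + \frac{376}{5329} - \frac{24}{73} + \frac{8}{5329}}{48}} = \sqrt{3037 + \frac{1}{48} \cdot \frac{332023}{5329}} = \sqrt{3037 + \frac{332023}{255792}} = \sqrt{\frac{777172327}{255792}} = \frac{\sqrt{2331516981}}{876}$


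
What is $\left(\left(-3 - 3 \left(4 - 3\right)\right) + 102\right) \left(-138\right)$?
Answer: $-13248$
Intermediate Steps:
$\left(\left(-3 - 3 \left(4 - 3\right)\right) + 102\right) \left(-138\right) = \left(\left(-3 - 3\right) + 102\right) \left(-138\right) = \left(-6 + 102\right) \left(-138\right) = 96 \left(-138\right) = -13248$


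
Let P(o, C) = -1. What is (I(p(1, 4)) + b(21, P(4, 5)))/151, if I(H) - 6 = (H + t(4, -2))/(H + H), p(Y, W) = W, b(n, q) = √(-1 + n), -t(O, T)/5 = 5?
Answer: 27/1208 + 2*√5/151 ≈ 0.051968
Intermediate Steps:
t(O, T) = -25 (t(O, T) = -5*5 = -25)
I(H) = 6 + (-25 + H)/(2*H) (I(H) = 6 + (H - 25)/(H + H) = 6 + (-25 + H)/((2*H)) = 6 + (-25 + H)*(1/(2*H)) = 6 + (-25 + H)/(2*H))
(I(p(1, 4)) + b(21, P(4, 5)))/151 = ((½)*(-25 + 13*4)/4 + √(-1 + 21))/151 = ((½)*(¼)*(-25 + 52) + √20)*(1/151) = ((½)*(¼)*27 + 2*√5)*(1/151) = (27/8 + 2*√5)*(1/151) = 27/1208 + 2*√5/151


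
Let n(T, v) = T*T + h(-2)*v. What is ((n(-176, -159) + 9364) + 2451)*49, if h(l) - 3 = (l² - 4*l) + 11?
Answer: 1894193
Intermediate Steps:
h(l) = 14 + l² - 4*l (h(l) = 3 + ((l² - 4*l) + 11) = 3 + (11 + l² - 4*l) = 14 + l² - 4*l)
n(T, v) = T² + 26*v (n(T, v) = T*T + (14 + (-2)² - 4*(-2))*v = T² + (14 + 4 + 8)*v = T² + 26*v)
((n(-176, -159) + 9364) + 2451)*49 = ((((-176)² + 26*(-159)) + 9364) + 2451)*49 = (((30976 - 4134) + 9364) + 2451)*49 = ((26842 + 9364) + 2451)*49 = (36206 + 2451)*49 = 38657*49 = 1894193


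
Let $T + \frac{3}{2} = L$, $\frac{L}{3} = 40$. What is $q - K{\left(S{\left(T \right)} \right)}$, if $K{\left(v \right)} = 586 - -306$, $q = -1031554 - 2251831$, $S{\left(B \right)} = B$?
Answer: $-3284277$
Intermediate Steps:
$L = 120$ ($L = 3 \cdot 40 = 120$)
$T = \frac{237}{2}$ ($T = - \frac{3}{2} + 120 = \frac{237}{2} \approx 118.5$)
$q = -3283385$
$K{\left(v \right)} = 892$ ($K{\left(v \right)} = 586 + 306 = 892$)
$q - K{\left(S{\left(T \right)} \right)} = -3283385 - 892 = -3284277$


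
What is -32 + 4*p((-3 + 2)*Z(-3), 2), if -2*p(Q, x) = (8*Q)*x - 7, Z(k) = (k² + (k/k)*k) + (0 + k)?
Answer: 78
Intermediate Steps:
Z(k) = k² + 2*k (Z(k) = (k² + 1*k) + k = (k² + k) + k = (k + k²) + k = k² + 2*k)
p(Q, x) = 7/2 - 4*Q*x (p(Q, x) = -((8*Q)*x - 7)/2 = -(8*Q*x - 7)/2 = -(-7 + 8*Q*x)/2 = 7/2 - 4*Q*x)
-32 + 4*p((-3 + 2)*Z(-3), 2) = -32 + 4*(7/2 - 4*(-3 + 2)*(-3*(2 - 3))*2) = -32 + 4*(7/2 - 4*(-(-3)*(-1))*2) = -32 + 4*(7/2 - 4*(-1*3)*2) = -32 + 4*(7/2 - 4*(-3)*2) = -32 + 4*(7/2 + 24) = -32 + 4*(55/2) = -32 + 110 = 78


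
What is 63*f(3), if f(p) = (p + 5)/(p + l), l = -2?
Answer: 504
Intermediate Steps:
f(p) = (5 + p)/(-2 + p) (f(p) = (p + 5)/(p - 2) = (5 + p)/(-2 + p))
63*f(3) = 63*((5 + 3)/(-2 + 3)) = 63*(8/1) = 63*(1*8) = 63*8 = 504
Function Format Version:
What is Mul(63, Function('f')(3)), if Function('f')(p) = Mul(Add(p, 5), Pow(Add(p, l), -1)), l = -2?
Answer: 504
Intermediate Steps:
Function('f')(p) = Mul(Pow(Add(-2, p), -1), Add(5, p)) (Function('f')(p) = Mul(Add(p, 5), Pow(Add(p, -2), -1)) = Mul(Add(5, p), Pow(Add(-2, p), -1)) = Mul(Pow(Add(-2, p), -1), Add(5, p)))
Mul(63, Function('f')(3)) = Mul(63, Mul(Pow(Add(-2, 3), -1), Add(5, 3))) = Mul(63, Mul(Pow(1, -1), 8)) = Mul(63, Mul(1, 8)) = Mul(63, 8) = 504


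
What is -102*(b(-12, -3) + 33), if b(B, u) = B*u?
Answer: -7038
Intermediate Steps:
-102*(b(-12, -3) + 33) = -102*(-12*(-3) + 33) = -102*(36 + 33) = -102*69 = -7038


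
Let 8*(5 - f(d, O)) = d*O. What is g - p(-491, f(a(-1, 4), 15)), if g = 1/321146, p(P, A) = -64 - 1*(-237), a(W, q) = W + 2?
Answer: -55558257/321146 ≈ -173.00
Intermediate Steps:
a(W, q) = 2 + W
f(d, O) = 5 - O*d/8 (f(d, O) = 5 - d*O/8 = 5 - O*d/8)
p(P, A) = 173 (p(P, A) = -64 + 237 = 173)
g = 1/321146 ≈ 3.1138e-6
g - p(-491, f(a(-1, 4), 15)) = 1/321146 - 1*173 = 1/321146 - 173 = -55558257/321146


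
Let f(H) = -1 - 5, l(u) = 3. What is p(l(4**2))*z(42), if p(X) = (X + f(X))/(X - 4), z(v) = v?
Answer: 126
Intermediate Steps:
f(H) = -6
p(X) = (-6 + X)/(-4 + X) (p(X) = (X - 6)/(X - 4) = (-6 + X)/(-4 + X))
p(l(4**2))*z(42) = ((-6 + 3)/(-4 + 3))*42 = (-3/(-1))*42 = -1*(-3)*42 = 3*42 = 126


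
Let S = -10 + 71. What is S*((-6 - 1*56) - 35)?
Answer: -5917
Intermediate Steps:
S = 61
S*((-6 - 1*56) - 35) = 61*((-6 - 1*56) - 35) = 61*((-6 - 56) - 35) = 61*(-62 - 35) = 61*(-97) = -5917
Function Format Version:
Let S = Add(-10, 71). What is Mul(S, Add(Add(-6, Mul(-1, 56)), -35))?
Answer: -5917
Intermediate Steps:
S = 61
Mul(S, Add(Add(-6, Mul(-1, 56)), -35)) = Mul(61, Add(Add(-6, Mul(-1, 56)), -35)) = Mul(61, Add(Add(-6, -56), -35)) = Mul(61, Add(-62, -35)) = Mul(61, -97) = -5917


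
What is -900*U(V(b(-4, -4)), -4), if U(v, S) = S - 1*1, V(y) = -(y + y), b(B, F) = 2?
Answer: 4500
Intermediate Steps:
V(y) = -2*y
U(v, S) = -1 + S (U(v, S) = S - 1 = -1 + S)
-900*U(V(b(-4, -4)), -4) = -900*(-1 - 4) = -900*(-5) = 4500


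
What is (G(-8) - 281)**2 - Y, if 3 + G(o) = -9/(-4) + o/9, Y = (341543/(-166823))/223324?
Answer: 964273361637870557/12070807807248 ≈ 79885.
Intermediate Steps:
Y = -341543/37255579652 (Y = (341543*(-1/166823))*(1/223324) = -341543/166823*1/223324 = -341543/37255579652 ≈ -9.1676e-6)
G(o) = -3/4 + o/9 (G(o) = -3 + (-9/(-4) + o/9) = -3 + (-9*(-1/4) + o*(1/9)) = -3 + (9/4 + o/9) = -3/4 + o/9)
(G(-8) - 281)**2 - Y = ((-3/4 + (1/9)*(-8)) - 281)**2 - 1*(-341543/37255579652) = ((-3/4 - 8/9) - 281)**2 + 341543/37255579652 = (-59/36 - 281)**2 + 341543/37255579652 = (-10175/36)**2 + 341543/37255579652 = 103530625/1296 + 341543/37255579652 = 964273361637870557/12070807807248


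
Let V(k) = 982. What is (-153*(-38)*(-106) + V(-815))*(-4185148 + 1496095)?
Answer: 1654579689006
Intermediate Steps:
(-153*(-38)*(-106) + V(-815))*(-4185148 + 1496095) = (-153*(-38)*(-106) + 982)*(-4185148 + 1496095) = (5814*(-106) + 982)*(-2689053) = (-616284 + 982)*(-2689053) = -615302*(-2689053) = 1654579689006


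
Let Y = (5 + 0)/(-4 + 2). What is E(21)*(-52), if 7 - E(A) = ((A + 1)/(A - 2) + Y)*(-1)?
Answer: -5590/19 ≈ -294.21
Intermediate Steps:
Y = -5/2 (Y = 5/(-2) = 5*(-1/2) = -5/2 ≈ -2.5000)
E(A) = 9/2 + (1 + A)/(-2 + A) (E(A) = 7 - ((A + 1)/(A - 2) - 5/2)*(-1) = 7 - ((1 + A)/(-2 + A) - 5/2)*(-1) = 7 - (-5/2 + (1 + A)/(-2 + A))*(-1) = 7 - (5/2 - (1 + A)/(-2 + A)) = 7 + (-5/2 + (1 + A)/(-2 + A)) = 9/2 + (1 + A)/(-2 + A))
E(21)*(-52) = ((-16 + 11*21)/(2*(-2 + 21)))*(-52) = ((1/2)*(-16 + 231)/19)*(-52) = ((1/2)*(1/19)*215)*(-52) = (215/38)*(-52) = -5590/19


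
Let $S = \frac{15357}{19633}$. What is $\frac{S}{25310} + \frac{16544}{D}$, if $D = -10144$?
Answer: $- \frac{256898237741}{157520859910} \approx -1.6309$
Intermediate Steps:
$S = \frac{15357}{19633}$ ($S = 15357 \cdot \frac{1}{19633} = \frac{15357}{19633} \approx 0.7822$)
$\frac{S}{25310} + \frac{16544}{D} = \frac{15357}{19633 \cdot 25310} + \frac{16544}{-10144} = \frac{15357}{19633} \cdot \frac{1}{25310} + 16544 \left(- \frac{1}{10144}\right) = \frac{15357}{496911230} - \frac{517}{317} = - \frac{256898237741}{157520859910}$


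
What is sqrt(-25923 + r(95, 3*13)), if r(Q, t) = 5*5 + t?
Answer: I*sqrt(25859) ≈ 160.81*I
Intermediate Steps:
r(Q, t) = 25 + t
sqrt(-25923 + r(95, 3*13)) = sqrt(-25923 + (25 + 3*13)) = sqrt(-25923 + (25 + 39)) = sqrt(-25923 + 64) = sqrt(-25859) = I*sqrt(25859)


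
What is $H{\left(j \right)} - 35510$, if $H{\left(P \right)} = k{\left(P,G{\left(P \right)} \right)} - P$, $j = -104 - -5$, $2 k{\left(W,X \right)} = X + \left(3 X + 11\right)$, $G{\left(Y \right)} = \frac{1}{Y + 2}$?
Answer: $- \frac{6868671}{194} \approx -35406.0$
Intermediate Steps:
$G{\left(Y \right)} = \frac{1}{2 + Y}$
$k{\left(W,X \right)} = \frac{11}{2} + 2 X$ ($k{\left(W,X \right)} = \frac{X + \left(3 X + 11\right)}{2} = \frac{X + \left(11 + 3 X\right)}{2} = \frac{11 + 4 X}{2} = \frac{11}{2} + 2 X$)
$j = -99$ ($j = -104 + 5 = -99$)
$H{\left(P \right)} = \frac{11}{2} - P + \frac{2}{2 + P}$ ($H{\left(P \right)} = \left(\frac{11}{2} + \frac{2}{2 + P}\right) - P = \frac{11}{2} - P + \frac{2}{2 + P}$)
$H{\left(j \right)} - 35510 = \frac{4 + \left(2 - 99\right) \left(11 - -198\right)}{2 \left(2 - 99\right)} - 35510 = \frac{4 - 97 \left(11 + 198\right)}{2 \left(-97\right)} - 35510 = \frac{1}{2} \left(- \frac{1}{97}\right) \left(4 - 20273\right) - 35510 = \frac{1}{2} \left(- \frac{1}{97}\right) \left(-20269\right) - 35510 = \frac{20269}{194} - 35510 = - \frac{6868671}{194}$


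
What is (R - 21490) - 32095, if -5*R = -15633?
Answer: -252292/5 ≈ -50458.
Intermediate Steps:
R = 15633/5 (R = -⅕*(-15633) = 15633/5 ≈ 3126.6)
(R - 21490) - 32095 = (15633/5 - 21490) - 32095 = -91817/5 - 32095 = -252292/5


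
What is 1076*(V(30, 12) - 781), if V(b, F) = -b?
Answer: -872636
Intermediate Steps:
1076*(V(30, 12) - 781) = 1076*(-1*30 - 781) = 1076*(-30 - 781) = 1076*(-811) = -872636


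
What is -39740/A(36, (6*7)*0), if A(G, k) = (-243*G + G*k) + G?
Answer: 9935/2178 ≈ 4.5615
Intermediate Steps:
A(G, k) = -242*G + G*k
-39740/A(36, (6*7)*0) = -39740*1/(36*(-242 + (6*7)*0)) = -39740*1/(36*(-242 + 42*0)) = -39740*1/(36*(-242 + 0)) = -39740/(36*(-242)) = -39740/(-8712) = -39740*(-1/8712) = 9935/2178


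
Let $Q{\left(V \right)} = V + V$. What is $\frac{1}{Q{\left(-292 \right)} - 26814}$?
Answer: $- \frac{1}{27398} \approx -3.6499 \cdot 10^{-5}$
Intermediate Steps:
$Q{\left(V \right)} = 2 V$
$\frac{1}{Q{\left(-292 \right)} - 26814} = \frac{1}{2 \left(-292\right) - 26814} = \frac{1}{-584 - 26814} = \frac{1}{-27398} = - \frac{1}{27398}$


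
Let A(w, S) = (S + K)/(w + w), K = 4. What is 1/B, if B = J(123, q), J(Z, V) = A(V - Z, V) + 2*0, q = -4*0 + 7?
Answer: -232/11 ≈ -21.091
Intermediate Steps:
A(w, S) = (4 + S)/(2*w) (A(w, S) = (S + 4)/(w + w) = (4 + S)/((2*w)) = (4 + S)*(1/(2*w)) = (4 + S)/(2*w))
q = 7 (q = 0 + 7 = 7)
J(Z, V) = (4 + V)/(2*(V - Z)) (J(Z, V) = (4 + V)/(2*(V - Z)) + 2*0 = (4 + V)/(2*(V - Z)) + 0 = (4 + V)/(2*(V - Z)))
B = -11/232 (B = (2 + (½)*7)/(7 - 1*123) = (2 + 7/2)/(7 - 123) = (11/2)/(-116) = -1/116*11/2 = -11/232 ≈ -0.047414)
1/B = 1/(-11/232) = -232/11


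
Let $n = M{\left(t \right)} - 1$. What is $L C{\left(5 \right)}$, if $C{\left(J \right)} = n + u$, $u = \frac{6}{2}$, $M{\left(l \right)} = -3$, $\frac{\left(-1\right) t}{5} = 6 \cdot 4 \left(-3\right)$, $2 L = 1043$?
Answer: $- \frac{1043}{2} \approx -521.5$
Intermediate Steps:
$L = \frac{1043}{2}$ ($L = \frac{1}{2} \cdot 1043 = \frac{1043}{2} \approx 521.5$)
$t = 360$ ($t = - 5 \cdot 6 \cdot 4 \left(-3\right) = - 5 \cdot 24 \left(-3\right) = \left(-5\right) \left(-72\right) = 360$)
$u = 3$ ($u = 6 \cdot \frac{1}{2} = 3$)
$n = -4$ ($n = -3 - 1 = -4$)
$C{\left(J \right)} = -1$ ($C{\left(J \right)} = -4 + 3 = -1$)
$L C{\left(5 \right)} = \frac{1043}{2} \left(-1\right) = - \frac{1043}{2}$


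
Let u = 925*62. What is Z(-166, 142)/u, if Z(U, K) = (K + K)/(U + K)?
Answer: -71/344100 ≈ -0.00020634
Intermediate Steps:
u = 57350
Z(U, K) = 2*K/(K + U) (Z(U, K) = (2*K)/(K + U) = 2*K/(K + U))
Z(-166, 142)/u = (2*142/(142 - 166))/57350 = (2*142/(-24))*(1/57350) = (2*142*(-1/24))*(1/57350) = -71/6*1/57350 = -71/344100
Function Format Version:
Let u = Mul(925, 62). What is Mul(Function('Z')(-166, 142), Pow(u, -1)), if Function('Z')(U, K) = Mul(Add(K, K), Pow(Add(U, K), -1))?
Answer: Rational(-71, 344100) ≈ -0.00020634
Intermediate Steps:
u = 57350
Function('Z')(U, K) = Mul(2, K, Pow(Add(K, U), -1)) (Function('Z')(U, K) = Mul(Mul(2, K), Pow(Add(K, U), -1)) = Mul(2, K, Pow(Add(K, U), -1)))
Mul(Function('Z')(-166, 142), Pow(u, -1)) = Mul(Mul(2, 142, Pow(Add(142, -166), -1)), Pow(57350, -1)) = Mul(Mul(2, 142, Pow(-24, -1)), Rational(1, 57350)) = Mul(Mul(2, 142, Rational(-1, 24)), Rational(1, 57350)) = Mul(Rational(-71, 6), Rational(1, 57350)) = Rational(-71, 344100)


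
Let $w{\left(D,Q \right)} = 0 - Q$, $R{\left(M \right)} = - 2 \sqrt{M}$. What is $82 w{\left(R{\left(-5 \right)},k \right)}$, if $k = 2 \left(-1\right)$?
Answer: $164$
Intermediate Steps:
$k = -2$
$w{\left(D,Q \right)} = - Q$
$82 w{\left(R{\left(-5 \right)},k \right)} = 82 \left(\left(-1\right) \left(-2\right)\right) = 82 \cdot 2 = 164$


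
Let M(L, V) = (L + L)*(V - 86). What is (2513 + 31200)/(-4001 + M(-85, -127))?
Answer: 33713/32209 ≈ 1.0467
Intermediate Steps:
M(L, V) = 2*L*(-86 + V) (M(L, V) = (2*L)*(-86 + V) = 2*L*(-86 + V))
(2513 + 31200)/(-4001 + M(-85, -127)) = (2513 + 31200)/(-4001 + 2*(-85)*(-86 - 127)) = 33713/(-4001 + 2*(-85)*(-213)) = 33713/(-4001 + 36210) = 33713/32209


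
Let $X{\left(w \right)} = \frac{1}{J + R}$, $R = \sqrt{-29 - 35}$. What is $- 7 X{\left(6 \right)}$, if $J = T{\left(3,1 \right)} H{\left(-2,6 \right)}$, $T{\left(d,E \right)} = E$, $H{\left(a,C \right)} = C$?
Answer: $- \frac{21}{50} + \frac{14 i}{25} \approx -0.42 + 0.56 i$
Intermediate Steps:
$R = 8 i$ ($R = \sqrt{-64} = 8 i \approx 8.0 i$)
$J = 6$ ($J = 1 \cdot 6 = 6$)
$X{\left(w \right)} = \frac{6 - 8 i}{100}$ ($X{\left(w \right)} = \frac{1}{6 + 8 i} = \frac{6 - 8 i}{100}$)
$- 7 X{\left(6 \right)} = - 7 \left(\frac{3}{50} - \frac{2 i}{25}\right) = - \frac{21}{50} + \frac{14 i}{25}$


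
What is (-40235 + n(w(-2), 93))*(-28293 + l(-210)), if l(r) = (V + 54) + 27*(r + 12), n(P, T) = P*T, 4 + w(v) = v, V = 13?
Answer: 1369502596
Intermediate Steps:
w(v) = -4 + v
l(r) = 391 + 27*r (l(r) = (13 + 54) + 27*(r + 12) = 67 + 27*(12 + r) = 67 + (324 + 27*r) = 391 + 27*r)
(-40235 + n(w(-2), 93))*(-28293 + l(-210)) = (-40235 + (-4 - 2)*93)*(-28293 + (391 + 27*(-210))) = (-40235 - 6*93)*(-28293 + (391 - 5670)) = (-40235 - 558)*(-28293 - 5279) = -40793*(-33572) = 1369502596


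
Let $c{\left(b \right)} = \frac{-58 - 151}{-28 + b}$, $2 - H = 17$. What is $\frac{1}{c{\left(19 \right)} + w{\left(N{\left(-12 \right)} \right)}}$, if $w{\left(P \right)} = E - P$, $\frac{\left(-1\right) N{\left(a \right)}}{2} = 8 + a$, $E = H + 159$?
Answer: $\frac{9}{1433} \approx 0.0062805$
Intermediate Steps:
$H = -15$ ($H = 2 - 17 = -15$)
$E = 144$ ($E = -15 + 159 = 144$)
$N{\left(a \right)} = -16 - 2 a$ ($N{\left(a \right)} = - 2 \left(8 + a\right) = -16 - 2 a$)
$c{\left(b \right)} = - \frac{209}{-28 + b}$
$w{\left(P \right)} = 144 - P$
$\frac{1}{c{\left(19 \right)} + w{\left(N{\left(-12 \right)} \right)}} = \frac{1}{- \frac{209}{-28 + 19} + \left(144 - \left(-16 - -24\right)\right)} = \frac{1}{- \frac{209}{-9} + \left(144 - \left(-16 + 24\right)\right)} = \frac{1}{\left(-209\right) \left(- \frac{1}{9}\right) + \left(144 - 8\right)} = \frac{1}{\frac{209}{9} + \left(144 - 8\right)} = \frac{1}{\frac{209}{9} + 136} = \frac{1}{\frac{1433}{9}} = \frac{9}{1433}$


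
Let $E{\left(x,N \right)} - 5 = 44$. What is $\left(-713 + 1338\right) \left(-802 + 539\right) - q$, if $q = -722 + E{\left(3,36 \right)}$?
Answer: $-163702$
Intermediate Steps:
$E{\left(x,N \right)} = 49$ ($E{\left(x,N \right)} = 5 + 44 = 49$)
$q = -673$ ($q = -722 + 49 = -673$)
$\left(-713 + 1338\right) \left(-802 + 539\right) - q = \left(-713 + 1338\right) \left(-802 + 539\right) - -673 = 625 \left(-263\right) + 673 = -164375 + 673 = -163702$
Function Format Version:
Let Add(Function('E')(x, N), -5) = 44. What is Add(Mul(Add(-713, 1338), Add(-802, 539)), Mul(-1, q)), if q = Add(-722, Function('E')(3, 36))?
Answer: -163702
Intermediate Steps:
Function('E')(x, N) = 49 (Function('E')(x, N) = Add(5, 44) = 49)
q = -673 (q = Add(-722, 49) = -673)
Add(Mul(Add(-713, 1338), Add(-802, 539)), Mul(-1, q)) = Add(Mul(Add(-713, 1338), Add(-802, 539)), Mul(-1, -673)) = Add(Mul(625, -263), 673) = Add(-164375, 673) = -163702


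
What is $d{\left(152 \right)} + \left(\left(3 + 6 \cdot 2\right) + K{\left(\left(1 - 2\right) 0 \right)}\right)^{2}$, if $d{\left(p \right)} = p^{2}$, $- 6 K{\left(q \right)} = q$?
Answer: $23329$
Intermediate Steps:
$K{\left(q \right)} = - \frac{q}{6}$
$d{\left(152 \right)} + \left(\left(3 + 6 \cdot 2\right) + K{\left(\left(1 - 2\right) 0 \right)}\right)^{2} = 152^{2} + \left(\left(3 + 6 \cdot 2\right) - \frac{\left(1 - 2\right) 0}{6}\right)^{2} = 23104 + \left(\left(3 + 12\right) - \frac{\left(-1\right) 0}{6}\right)^{2} = 23104 + \left(15 - 0\right)^{2} = 23104 + \left(15 + 0\right)^{2} = 23104 + 15^{2} = 23104 + 225 = 23329$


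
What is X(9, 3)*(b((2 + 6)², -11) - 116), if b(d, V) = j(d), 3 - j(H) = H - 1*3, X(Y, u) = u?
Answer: -522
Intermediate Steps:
j(H) = 6 - H (j(H) = 3 - (H - 1*3) = 3 - (H - 3) = 3 - (-3 + H) = 3 + (3 - H) = 6 - H)
b(d, V) = 6 - d
X(9, 3)*(b((2 + 6)², -11) - 116) = 3*((6 - (2 + 6)²) - 116) = 3*((6 - 1*8²) - 116) = 3*((6 - 1*64) - 116) = 3*((6 - 64) - 116) = 3*(-58 - 116) = 3*(-174) = -522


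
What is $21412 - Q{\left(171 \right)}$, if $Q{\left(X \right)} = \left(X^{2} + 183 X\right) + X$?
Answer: $-39293$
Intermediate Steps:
$Q{\left(X \right)} = X^{2} + 184 X$
$21412 - Q{\left(171 \right)} = 21412 - 171 \left(184 + 171\right) = 21412 - 171 \cdot 355 = 21412 - 60705 = -39293$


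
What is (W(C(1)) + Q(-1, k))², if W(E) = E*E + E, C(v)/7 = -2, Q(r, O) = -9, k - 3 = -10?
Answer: 29929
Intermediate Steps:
k = -7 (k = 3 - 10 = -7)
C(v) = -14 (C(v) = 7*(-2) = -14)
W(E) = E + E² (W(E) = E² + E = E + E²)
(W(C(1)) + Q(-1, k))² = (-14*(1 - 14) - 9)² = (-14*(-13) - 9)² = (182 - 9)² = 173² = 29929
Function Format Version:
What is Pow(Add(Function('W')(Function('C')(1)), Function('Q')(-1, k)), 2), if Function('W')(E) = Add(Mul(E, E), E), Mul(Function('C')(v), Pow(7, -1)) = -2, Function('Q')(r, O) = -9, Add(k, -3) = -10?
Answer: 29929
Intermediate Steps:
k = -7 (k = Add(3, -10) = -7)
Function('C')(v) = -14 (Function('C')(v) = Mul(7, -2) = -14)
Function('W')(E) = Add(E, Pow(E, 2)) (Function('W')(E) = Add(Pow(E, 2), E) = Add(E, Pow(E, 2)))
Pow(Add(Function('W')(Function('C')(1)), Function('Q')(-1, k)), 2) = Pow(Add(Mul(-14, Add(1, -14)), -9), 2) = Pow(Add(Mul(-14, -13), -9), 2) = Pow(Add(182, -9), 2) = Pow(173, 2) = 29929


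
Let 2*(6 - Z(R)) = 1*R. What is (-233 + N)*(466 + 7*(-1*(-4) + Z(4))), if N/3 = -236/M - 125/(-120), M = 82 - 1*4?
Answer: -6486111/52 ≈ -1.2473e+5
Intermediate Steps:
M = 78 (M = 82 - 4 = 78)
N = -619/104 (N = 3*(-236/78 - 125/(-120)) = 3*(-236*1/78 - 125*(-1/120)) = 3*(-118/39 + 25/24) = 3*(-619/312) = -619/104 ≈ -5.9519)
Z(R) = 6 - R/2
(-233 + N)*(466 + 7*(-1*(-4) + Z(4))) = (-233 - 619/104)*(466 + 7*(-1*(-4) + (6 - ½*4))) = -24851*(466 + 7*(4 + (6 - 2)))/104 = -24851*(466 + 7*(4 + 4))/104 = -24851*(466 + 7*8)/104 = -24851*(466 + 56)/104 = -24851/104*522 = -6486111/52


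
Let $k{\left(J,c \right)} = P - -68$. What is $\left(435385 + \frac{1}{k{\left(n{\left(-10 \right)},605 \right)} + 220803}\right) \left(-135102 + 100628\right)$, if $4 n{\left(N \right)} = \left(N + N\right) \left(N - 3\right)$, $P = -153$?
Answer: $- \frac{1656429270951147}{110359} \approx -1.5009 \cdot 10^{10}$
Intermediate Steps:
$n{\left(N \right)} = \frac{N \left(-3 + N\right)}{2}$ ($n{\left(N \right)} = \frac{\left(N + N\right) \left(N - 3\right)}{4} = \frac{2 N \left(-3 + N\right)}{4} = \frac{N \left(-3 + N\right)}{2}$)
$k{\left(J,c \right)} = -85$ ($k{\left(J,c \right)} = -153 - -68 = -153 + 68 = -85$)
$\left(435385 + \frac{1}{k{\left(n{\left(-10 \right)},605 \right)} + 220803}\right) \left(-135102 + 100628\right) = \left(435385 + \frac{1}{-85 + 220803}\right) \left(-135102 + 100628\right) = \left(435385 + \frac{1}{220718}\right) \left(-34474\right) = \frac{96097306431}{220718} \left(-34474\right) = - \frac{1656429270951147}{110359}$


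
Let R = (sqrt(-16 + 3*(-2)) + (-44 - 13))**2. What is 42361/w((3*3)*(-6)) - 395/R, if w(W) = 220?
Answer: 3*(146338*sqrt(22) + 4139759*I)/(20*(114*sqrt(22) + 3227*I)) ≈ 192.43 - 0.01974*I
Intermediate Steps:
R = (-57 + I*sqrt(22))**2 (R = (sqrt(-16 - 6) - 57)**2 = (sqrt(-22) - 57)**2 = (I*sqrt(22) - 57)**2 = (-57 + I*sqrt(22))**2 ≈ 3227.0 - 534.71*I)
42361/w((3*3)*(-6)) - 395/R = 42361/220 - 395/(57 - I*sqrt(22))**2 = 42361*(1/220) - 395/(57 - I*sqrt(22))**2 = 3851/20 - 395/(57 - I*sqrt(22))**2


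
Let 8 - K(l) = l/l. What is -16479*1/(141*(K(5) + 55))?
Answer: -5493/2914 ≈ -1.8850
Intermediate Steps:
K(l) = 7 (K(l) = 8 - l/l = 8 - 1*1 = 8 - 1 = 7)
-16479*1/(141*(K(5) + 55)) = -16479*1/(141*(7 + 55)) = -16479/(141*62) = -16479/8742 = -16479*1/8742 = -5493/2914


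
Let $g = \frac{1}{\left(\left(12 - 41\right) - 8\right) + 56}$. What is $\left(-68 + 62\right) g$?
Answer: $- \frac{6}{19} \approx -0.31579$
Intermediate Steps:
$g = \frac{1}{19}$ ($g = \frac{1}{\left(-29 - 8\right) + 56} = \frac{1}{-37 + 56} = \frac{1}{19} \approx 0.052632$)
$\left(-68 + 62\right) g = \left(-68 + 62\right) \frac{1}{19} = \left(-6\right) \frac{1}{19} = - \frac{6}{19}$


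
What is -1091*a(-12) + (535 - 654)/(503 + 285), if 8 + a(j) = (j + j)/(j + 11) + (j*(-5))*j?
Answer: 605234313/788 ≈ 7.6806e+5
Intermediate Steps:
a(j) = -8 - 5*j² + 2*j/(11 + j) (a(j) = -8 + ((j + j)/(j + 11) + (j*(-5))*j) = -8 + ((2*j)/(11 + j) + (-5*j)*j) = -8 + (2*j/(11 + j) - 5*j²) = -8 + (-5*j² + 2*j/(11 + j)) = -8 - 5*j² + 2*j/(11 + j))
-1091*a(-12) + (535 - 654)/(503 + 285) = -1091*(-88 - 55*(-12)² - 6*(-12) - 5*(-12)³)/(11 - 12) + (535 - 654)/(503 + 285) = -1091*(-88 - 55*144 + 72 - 5*(-1728))/(-1) - 119/788 = -(-1091)*(-88 - 7920 + 72 + 8640) - 119*1/788 = -(-1091)*704 - 119/788 = -1091*(-704) - 119/788 = 768064 - 119/788 = 605234313/788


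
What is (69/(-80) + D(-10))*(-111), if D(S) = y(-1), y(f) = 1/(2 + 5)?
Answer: 44733/560 ≈ 79.880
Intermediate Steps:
y(f) = 1/7
D(S) = 1/7
(69/(-80) + D(-10))*(-111) = (69/(-80) + 1/7)*(-111) = (69*(-1/80) + 1/7)*(-111) = (-69/80 + 1/7)*(-111) = -403/560*(-111) = 44733/560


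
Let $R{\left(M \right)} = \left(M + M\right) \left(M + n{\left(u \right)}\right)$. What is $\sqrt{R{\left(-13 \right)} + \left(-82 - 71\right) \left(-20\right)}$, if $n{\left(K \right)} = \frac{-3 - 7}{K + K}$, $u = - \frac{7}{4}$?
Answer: $\frac{\sqrt{162862}}{7} \approx 57.652$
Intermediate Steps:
$u = - \frac{7}{4}$ ($u = \left(-7\right) \frac{1}{4} = - \frac{7}{4} \approx -1.75$)
$n{\left(K \right)} = - \frac{5}{K}$ ($n{\left(K \right)} = - \frac{10}{2 K} = - 10 \frac{1}{2 K} = - \frac{5}{K}$)
$R{\left(M \right)} = 2 M \left(\frac{20}{7} + M\right)$ ($R{\left(M \right)} = \left(M + M\right) \left(M - \frac{5}{- \frac{7}{4}}\right) = 2 M \left(M - - \frac{20}{7}\right) = 2 M \left(M + \frac{20}{7}\right) = 2 M \left(\frac{20}{7} + M\right)$)
$\sqrt{R{\left(-13 \right)} + \left(-82 - 71\right) \left(-20\right)} = \sqrt{\frac{2}{7} \left(-13\right) \left(20 + 7 \left(-13\right)\right) + \left(-82 - 71\right) \left(-20\right)} = \sqrt{\frac{2}{7} \left(-13\right) \left(20 - 91\right) - -3060} = \sqrt{\frac{2}{7} \left(-13\right) \left(-71\right) + 3060} = \sqrt{\frac{1846}{7} + 3060} = \sqrt{\frac{23266}{7}} = \frac{\sqrt{162862}}{7}$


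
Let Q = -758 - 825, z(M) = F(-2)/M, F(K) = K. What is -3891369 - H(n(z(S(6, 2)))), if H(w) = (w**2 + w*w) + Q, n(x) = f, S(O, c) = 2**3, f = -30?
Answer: -3891586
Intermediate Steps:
S(O, c) = 8
z(M) = -2/M
n(x) = -30
Q = -1583
H(w) = -1583 + 2*w**2 (H(w) = (w**2 + w*w) - 1583 = (w**2 + w**2) - 1583 = 2*w**2 - 1583 = -1583 + 2*w**2)
-3891369 - H(n(z(S(6, 2)))) = -3891369 - (-1583 + 2*(-30)**2) = -3891369 - (-1583 + 2*900) = -3891369 - (-1583 + 1800) = -3891369 - 1*217 = -3891369 - 217 = -3891586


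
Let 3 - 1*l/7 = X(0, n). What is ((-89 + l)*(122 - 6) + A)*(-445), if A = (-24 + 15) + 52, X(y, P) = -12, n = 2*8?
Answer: -845055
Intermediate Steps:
n = 16
l = 105 (l = 21 - 7*(-12) = 21 + 84 = 105)
A = 43 (A = -9 + 52 = 43)
((-89 + l)*(122 - 6) + A)*(-445) = ((-89 + 105)*(122 - 6) + 43)*(-445) = (16*116 + 43)*(-445) = (1856 + 43)*(-445) = 1899*(-445) = -845055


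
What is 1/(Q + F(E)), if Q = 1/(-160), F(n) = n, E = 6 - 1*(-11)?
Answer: 160/2719 ≈ 0.058845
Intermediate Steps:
E = 17 (E = 6 + 11 = 17)
Q = -1/160 ≈ -0.0062500
1/(Q + F(E)) = 1/(-1/160 + 17) = 1/(2719/160) = 160/2719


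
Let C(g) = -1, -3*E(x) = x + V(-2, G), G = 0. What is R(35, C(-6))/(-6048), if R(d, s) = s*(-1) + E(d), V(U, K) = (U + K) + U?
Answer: 1/648 ≈ 0.0015432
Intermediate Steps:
V(U, K) = K + 2*U (V(U, K) = (K + U) + U = K + 2*U)
E(x) = 4/3 - x/3 (E(x) = -(x + (0 + 2*(-2)))/3 = -(x + (0 - 4))/3 = -(x - 4)/3 = -(-4 + x)/3 = 4/3 - x/3)
R(d, s) = 4/3 - s - d/3 (R(d, s) = s*(-1) + (4/3 - d/3) = -s + (4/3 - d/3) = 4/3 - s - d/3)
R(35, C(-6))/(-6048) = (4/3 - 1*(-1) - 1/3*35)/(-6048) = (4/3 + 1 - 35/3)*(-1/6048) = -28/3*(-1/6048) = 1/648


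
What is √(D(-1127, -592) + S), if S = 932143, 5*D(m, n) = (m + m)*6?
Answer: √23235955/5 ≈ 964.07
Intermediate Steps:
D(m, n) = 12*m/5 (D(m, n) = ((m + m)*6)/5 = ((2*m)*6)/5 = (12*m)/5 = 12*m/5)
√(D(-1127, -592) + S) = √((12/5)*(-1127) + 932143) = √(-13524/5 + 932143) = √(4647191/5) = √23235955/5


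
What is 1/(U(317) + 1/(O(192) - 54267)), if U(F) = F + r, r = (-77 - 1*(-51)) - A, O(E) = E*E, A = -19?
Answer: 17403/5394929 ≈ 0.0032258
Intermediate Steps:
O(E) = E²
r = -7 (r = (-77 - 1*(-51)) - 1*(-19) = (-77 + 51) + 19 = -26 + 19 = -7)
U(F) = -7 + F (U(F) = F - 7 = -7 + F)
1/(U(317) + 1/(O(192) - 54267)) = 1/((-7 + 317) + 1/(192² - 54267)) = 1/(310 + 1/(36864 - 54267)) = 1/(310 + 1/(-17403)) = 1/(310 - 1/17403) = 1/(5394929/17403) = 17403/5394929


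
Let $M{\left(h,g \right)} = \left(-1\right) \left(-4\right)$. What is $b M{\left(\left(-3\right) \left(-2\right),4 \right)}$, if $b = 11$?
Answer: $44$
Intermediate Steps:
$M{\left(h,g \right)} = 4$
$b M{\left(\left(-3\right) \left(-2\right),4 \right)} = 11 \cdot 4 = 44$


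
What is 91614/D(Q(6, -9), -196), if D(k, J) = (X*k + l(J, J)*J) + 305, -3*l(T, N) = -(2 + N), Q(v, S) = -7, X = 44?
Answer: 274842/38015 ≈ 7.2298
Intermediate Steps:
l(T, N) = ⅔ + N/3 (l(T, N) = -(-1)*(2 + N)/3 = -(-2 - N)/3 = ⅔ + N/3)
D(k, J) = 305 + 44*k + J*(⅔ + J/3) (D(k, J) = (44*k + (⅔ + J/3)*J) + 305 = (44*k + J*(⅔ + J/3)) + 305 = 305 + 44*k + J*(⅔ + J/3))
91614/D(Q(6, -9), -196) = 91614/(305 + 44*(-7) + (⅓)*(-196)*(2 - 196)) = 91614/(305 - 308 + (⅓)*(-196)*(-194)) = 91614/(305 - 308 + 38024/3) = 91614/(38015/3) = 91614*(3/38015) = 274842/38015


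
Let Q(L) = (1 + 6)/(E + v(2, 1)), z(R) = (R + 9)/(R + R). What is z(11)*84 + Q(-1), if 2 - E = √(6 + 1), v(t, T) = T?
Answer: 1911/22 + 7*√7/2 ≈ 96.124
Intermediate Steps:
E = 2 - √7 (E = 2 - √(6 + 1) = 2 - √7 ≈ -0.64575)
z(R) = (9 + R)/(2*R) (z(R) = (9 + R)/((2*R)) = (9 + R)*(1/(2*R)) = (9 + R)/(2*R))
Q(L) = 7/(3 - √7) (Q(L) = (1 + 6)/((2 - √7) + 1) = 7/(3 - √7))
z(11)*84 + Q(-1) = ((½)*(9 + 11)/11)*84 + (21/2 + 7*√7/2) = ((½)*(1/11)*20)*84 + (21/2 + 7*√7/2) = (10/11)*84 + (21/2 + 7*√7/2) = 840/11 + (21/2 + 7*√7/2) = 1911/22 + 7*√7/2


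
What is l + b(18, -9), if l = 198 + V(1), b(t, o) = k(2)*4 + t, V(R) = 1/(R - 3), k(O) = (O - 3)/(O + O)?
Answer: 429/2 ≈ 214.50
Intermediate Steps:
k(O) = (-3 + O)/(2*O) (k(O) = (-3 + O)/((2*O)) = (-3 + O)*(1/(2*O)) = (-3 + O)/(2*O))
V(R) = 1/(-3 + R)
b(t, o) = -1 + t (b(t, o) = ((½)*(-3 + 2)/2)*4 + t = ((½)*(½)*(-1))*4 + t = -¼*4 + t = -1 + t)
l = 395/2 (l = 198 + 1/(-3 + 1) = 198 + 1/(-2) = 198 - ½ = 395/2 ≈ 197.50)
l + b(18, -9) = 395/2 + (-1 + 18) = 395/2 + 17 = 429/2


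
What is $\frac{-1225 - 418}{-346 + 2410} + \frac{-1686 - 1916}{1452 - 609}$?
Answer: $- \frac{979953}{193328} \approx -5.0689$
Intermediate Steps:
$\frac{-1225 - 418}{-346 + 2410} + \frac{-1686 - 1916}{1452 - 609} = - \frac{1643}{2064} - \frac{3602}{843} = - \frac{979953}{193328}$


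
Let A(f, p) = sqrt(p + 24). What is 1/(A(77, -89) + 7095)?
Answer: 1419/10067818 - I*sqrt(65)/50339090 ≈ 0.00014094 - 1.6016e-7*I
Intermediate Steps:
A(f, p) = sqrt(24 + p)
1/(A(77, -89) + 7095) = 1/(sqrt(24 - 89) + 7095) = 1/(sqrt(-65) + 7095) = 1/(I*sqrt(65) + 7095) = 1/(7095 + I*sqrt(65))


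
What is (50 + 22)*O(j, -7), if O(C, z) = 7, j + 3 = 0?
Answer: 504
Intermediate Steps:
j = -3 (j = -3 + 0 = -3)
(50 + 22)*O(j, -7) = (50 + 22)*7 = 72*7 = 504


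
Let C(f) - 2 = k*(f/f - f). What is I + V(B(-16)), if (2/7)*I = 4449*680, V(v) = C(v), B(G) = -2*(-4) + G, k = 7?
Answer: 10588685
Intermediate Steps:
C(f) = 9 - 7*f (C(f) = 2 + 7*(f/f - f) = 2 + 7*(1 - f) = 2 + (7 - 7*f) = 9 - 7*f)
B(G) = 8 + G
V(v) = 9 - 7*v
I = 10588620 (I = 7*(4449*680)/2 = (7/2)*3025320 = 10588620)
I + V(B(-16)) = 10588620 + (9 - 7*(8 - 16)) = 10588620 + (9 - 7*(-8)) = 10588620 + (9 + 56) = 10588620 + 65 = 10588685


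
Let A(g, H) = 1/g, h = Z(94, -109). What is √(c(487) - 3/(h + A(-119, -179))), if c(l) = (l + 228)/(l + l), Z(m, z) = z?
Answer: √844306749001/1052894 ≈ 0.87270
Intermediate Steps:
h = -109
c(l) = (228 + l)/(2*l) (c(l) = (228 + l)/((2*l)) = (228 + l)*(1/(2*l)) = (228 + l)/(2*l))
√(c(487) - 3/(h + A(-119, -179))) = √((½)*(228 + 487)/487 - 3/(-109 + 1/(-119))) = √((½)*(1/487)*715 - 3/(-109 - 1/119)) = √(715/974 - 3/(-12972/119)) = √(715/974 - 3*(-119/12972)) = √(715/974 + 119/4324) = √(1603783/2105788) = √844306749001/1052894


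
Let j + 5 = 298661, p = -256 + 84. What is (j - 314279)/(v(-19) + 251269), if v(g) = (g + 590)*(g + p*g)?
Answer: -15623/2106448 ≈ -0.0074167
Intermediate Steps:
p = -172
j = 298656 (j = -5 + 298661 = 298656)
v(g) = -171*g*(590 + g) (v(g) = (g + 590)*(g - 172*g) = (590 + g)*(-171*g) = -171*g*(590 + g))
(j - 314279)/(v(-19) + 251269) = (298656 - 314279)/(171*(-19)*(-590 - 1*(-19)) + 251269) = -15623/(171*(-19)*(-590 + 19) + 251269) = -15623/(171*(-19)*(-571) + 251269) = -15623/(1855179 + 251269) = -15623/2106448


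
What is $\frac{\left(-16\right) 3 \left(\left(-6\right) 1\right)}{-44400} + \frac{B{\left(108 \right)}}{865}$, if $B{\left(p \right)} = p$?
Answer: $\frac{18942}{160025} \approx 0.11837$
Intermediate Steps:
$\frac{\left(-16\right) 3 \left(\left(-6\right) 1\right)}{-44400} + \frac{B{\left(108 \right)}}{865} = \frac{\left(-16\right) 3 \left(\left(-6\right) 1\right)}{-44400} + \frac{108}{865} = \left(-48\right) \left(-6\right) \left(- \frac{1}{44400}\right) + 108 \cdot \frac{1}{865} = 288 \left(- \frac{1}{44400}\right) + \frac{108}{865} = - \frac{6}{925} + \frac{108}{865} = \frac{18942}{160025}$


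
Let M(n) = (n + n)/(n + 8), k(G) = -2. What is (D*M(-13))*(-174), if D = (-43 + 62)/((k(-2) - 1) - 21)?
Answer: 7163/10 ≈ 716.30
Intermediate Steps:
M(n) = 2*n/(8 + n) (M(n) = (2*n)/(8 + n) = 2*n/(8 + n))
D = -19/24 (D = (-43 + 62)/((-2 - 1) - 21) = 19/(-3 - 21) = 19/(-24) = 19*(-1/24) = -19/24 ≈ -0.79167)
(D*M(-13))*(-174) = -19*(-13)/(12*(8 - 13))*(-174) = -19*(-13)/(12*(-5))*(-174) = -19*(-13)*(-1)/(12*5)*(-174) = -19/24*26/5*(-174) = -247/60*(-174) = 7163/10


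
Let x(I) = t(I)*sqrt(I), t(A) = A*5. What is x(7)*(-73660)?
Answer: -2578100*sqrt(7) ≈ -6.8210e+6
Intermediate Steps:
t(A) = 5*A
x(I) = 5*I**(3/2) (x(I) = (5*I)*sqrt(I) = 5*I**(3/2))
x(7)*(-73660) = (5*7**(3/2))*(-73660) = (5*(7*sqrt(7)))*(-73660) = (35*sqrt(7))*(-73660) = -2578100*sqrt(7)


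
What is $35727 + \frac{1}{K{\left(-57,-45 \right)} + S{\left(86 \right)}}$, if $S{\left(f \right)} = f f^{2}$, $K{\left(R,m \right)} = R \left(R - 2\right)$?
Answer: $\frac{22844522614}{639419} \approx 35727.0$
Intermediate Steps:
$K{\left(R,m \right)} = R \left(-2 + R\right)$
$S{\left(f \right)} = f^{3}$
$35727 + \frac{1}{K{\left(-57,-45 \right)} + S{\left(86 \right)}} = 35727 + \frac{1}{- 57 \left(-2 - 57\right) + 86^{3}} = 35727 + \frac{1}{\left(-57\right) \left(-59\right) + 636056} = 35727 + \frac{1}{3363 + 636056} = 35727 + \frac{1}{639419} = \frac{22844522614}{639419}$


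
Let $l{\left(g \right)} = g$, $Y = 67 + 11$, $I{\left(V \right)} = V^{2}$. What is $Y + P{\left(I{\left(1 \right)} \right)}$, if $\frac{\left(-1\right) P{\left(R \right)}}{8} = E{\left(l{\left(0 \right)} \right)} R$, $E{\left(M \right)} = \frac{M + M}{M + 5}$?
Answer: $78$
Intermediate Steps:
$Y = 78$
$E{\left(M \right)} = \frac{2 M}{5 + M}$
$P{\left(R \right)} = 0$ ($P{\left(R \right)} = - 8 \cdot 2 \cdot 0 \frac{1}{5 + 0} R = - 8 \cdot 2 \cdot 0 \cdot \frac{1}{5} R = - 8 \cdot 0 R = \left(-8\right) 0 = 0$)
$Y + P{\left(I{\left(1 \right)} \right)} = 78 + 0 = 78$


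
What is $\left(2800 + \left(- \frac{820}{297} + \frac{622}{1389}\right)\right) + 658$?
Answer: $\frac{475194956}{137511} \approx 3455.7$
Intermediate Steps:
$\left(2800 + \left(- \frac{820}{297} + \frac{622}{1389}\right)\right) + 658 = \left(2800 - \frac{318082}{137511}\right) + 658 = \frac{384712718}{137511} + 658 = \frac{475194956}{137511}$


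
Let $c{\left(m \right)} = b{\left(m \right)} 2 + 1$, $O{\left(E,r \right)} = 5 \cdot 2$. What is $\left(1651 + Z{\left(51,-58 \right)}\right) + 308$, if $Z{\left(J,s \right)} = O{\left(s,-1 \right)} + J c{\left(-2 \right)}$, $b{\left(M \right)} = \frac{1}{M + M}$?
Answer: $\frac{3989}{2} \approx 1994.5$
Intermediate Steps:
$O{\left(E,r \right)} = 10$
$b{\left(M \right)} = \frac{1}{2 M}$
$c{\left(m \right)} = 1 + \frac{1}{m}$ ($c{\left(m \right)} = \frac{1}{2 m} 2 + 1 = \frac{1}{m} + 1 = 1 + \frac{1}{m}$)
$Z{\left(J,s \right)} = 10 + \frac{J}{2}$ ($Z{\left(J,s \right)} = 10 + J \frac{1 - 2}{-2} = 10 + J \left(\left(- \frac{1}{2}\right) \left(-1\right)\right) = 10 + J \frac{1}{2} = 10 + \frac{J}{2}$)
$\left(1651 + Z{\left(51,-58 \right)}\right) + 308 = \left(1651 + \left(10 + \frac{1}{2} \cdot 51\right)\right) + 308 = \left(1651 + \left(10 + \frac{51}{2}\right)\right) + 308 = \left(1651 + \frac{71}{2}\right) + 308 = \frac{3373}{2} + 308 = \frac{3989}{2}$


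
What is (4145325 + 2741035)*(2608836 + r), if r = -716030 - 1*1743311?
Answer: 1029476388200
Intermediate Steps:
r = -2459341 (r = -716030 - 1743311 = -2459341)
(4145325 + 2741035)*(2608836 + r) = (4145325 + 2741035)*(2608836 - 2459341) = 6886360*149495 = 1029476388200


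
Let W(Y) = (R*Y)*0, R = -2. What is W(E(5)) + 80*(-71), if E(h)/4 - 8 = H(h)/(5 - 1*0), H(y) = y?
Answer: -5680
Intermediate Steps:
E(h) = 32 + 4*h/5 (E(h) = 32 + 4*(h/(5 - 1*0)) = 32 + 4*(h/(5 + 0)) = 32 + 4*(h/5) = 32 + 4*h/5)
W(Y) = 0 (W(Y) = -2*Y*0 = 0)
W(E(5)) + 80*(-71) = 0 + 80*(-71) = 0 - 5680 = -5680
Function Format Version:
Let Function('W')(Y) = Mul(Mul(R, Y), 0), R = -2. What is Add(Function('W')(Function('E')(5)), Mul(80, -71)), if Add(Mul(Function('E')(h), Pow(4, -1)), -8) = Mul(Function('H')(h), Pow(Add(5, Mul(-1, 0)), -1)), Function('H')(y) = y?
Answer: -5680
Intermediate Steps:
Function('E')(h) = Add(32, Mul(Rational(4, 5), h)) (Function('E')(h) = Add(32, Mul(4, Mul(h, Pow(Add(5, Mul(-1, 0)), -1)))) = Add(32, Mul(4, Mul(h, Pow(Add(5, 0), -1)))) = Add(32, Mul(4, Mul(h, Pow(5, -1)))) = Add(32, Mul(4, Mul(h, Rational(1, 5)))) = Add(32, Mul(4, Mul(Rational(1, 5), h))) = Add(32, Mul(Rational(4, 5), h)))
Function('W')(Y) = 0 (Function('W')(Y) = Mul(Mul(-2, Y), 0) = 0)
Add(Function('W')(Function('E')(5)), Mul(80, -71)) = Add(0, Mul(80, -71)) = Add(0, -5680) = -5680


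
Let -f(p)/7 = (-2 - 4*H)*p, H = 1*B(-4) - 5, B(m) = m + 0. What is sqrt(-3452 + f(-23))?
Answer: sqrt(2022) ≈ 44.967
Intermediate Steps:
B(m) = m
H = -9 (H = 1*(-4) - 5 = -4 - 5 = -9)
f(p) = -238*p (f(p) = -7*(-2 - 4*(-9))*p = -7*(-2 + 36)*p = -238*p)
sqrt(-3452 + f(-23)) = sqrt(-3452 - 238*(-23)) = sqrt(-3452 + 5474) = sqrt(2022)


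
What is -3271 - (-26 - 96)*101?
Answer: 9051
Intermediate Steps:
-3271 - (-26 - 96)*101 = -3271 - (-122)*101 = -3271 - 1*(-12322) = -3271 + 12322 = 9051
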